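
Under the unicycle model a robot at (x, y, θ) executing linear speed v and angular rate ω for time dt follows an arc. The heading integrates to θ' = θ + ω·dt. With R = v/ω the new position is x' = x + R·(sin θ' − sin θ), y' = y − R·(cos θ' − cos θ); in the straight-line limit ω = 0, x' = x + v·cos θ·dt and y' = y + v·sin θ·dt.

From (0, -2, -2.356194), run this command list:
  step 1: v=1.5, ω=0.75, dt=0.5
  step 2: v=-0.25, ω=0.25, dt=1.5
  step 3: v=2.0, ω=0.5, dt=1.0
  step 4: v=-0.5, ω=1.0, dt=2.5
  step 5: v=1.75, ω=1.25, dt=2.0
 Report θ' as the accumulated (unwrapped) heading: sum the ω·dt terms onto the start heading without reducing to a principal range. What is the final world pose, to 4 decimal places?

step 1: θ'=-1.9812 (R=2.0000) → pose (-0.4197, -2.6163, -1.9812)
step 2: θ'=-1.6062 (R=-1.0000) → pose (-0.3373, -2.2527, -1.6062)
step 3: θ'=-1.1062 (R=4.0000) → pose (0.0842, -4.1865, -1.1062)
step 4: θ'=1.3938 (R=-0.5000) → pose (-0.8550, -4.3225, 1.3938)
step 5: θ'=3.8938 (R=1.4000) → pose (-3.1897, -3.0538, 3.8938)

(-3.1897, -3.0538, 3.8938)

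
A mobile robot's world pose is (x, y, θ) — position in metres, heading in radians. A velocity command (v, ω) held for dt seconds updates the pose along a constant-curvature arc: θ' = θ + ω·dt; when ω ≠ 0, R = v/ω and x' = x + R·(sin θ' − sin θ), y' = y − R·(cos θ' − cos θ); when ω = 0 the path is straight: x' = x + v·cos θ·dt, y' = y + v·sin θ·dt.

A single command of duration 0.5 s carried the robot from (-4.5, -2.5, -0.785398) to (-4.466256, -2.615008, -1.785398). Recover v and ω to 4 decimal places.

Δθ = -1.785398 − -0.785398 = -1.000000
ω = Δθ/dt = -1.000000/0.5 = -2.0000
R = −Δy/(cos θ' − cos θ) = -0.1250
v = R·ω = -0.1250·-2.0000 = 0.2500

v = 0.2500, ω = -2.0000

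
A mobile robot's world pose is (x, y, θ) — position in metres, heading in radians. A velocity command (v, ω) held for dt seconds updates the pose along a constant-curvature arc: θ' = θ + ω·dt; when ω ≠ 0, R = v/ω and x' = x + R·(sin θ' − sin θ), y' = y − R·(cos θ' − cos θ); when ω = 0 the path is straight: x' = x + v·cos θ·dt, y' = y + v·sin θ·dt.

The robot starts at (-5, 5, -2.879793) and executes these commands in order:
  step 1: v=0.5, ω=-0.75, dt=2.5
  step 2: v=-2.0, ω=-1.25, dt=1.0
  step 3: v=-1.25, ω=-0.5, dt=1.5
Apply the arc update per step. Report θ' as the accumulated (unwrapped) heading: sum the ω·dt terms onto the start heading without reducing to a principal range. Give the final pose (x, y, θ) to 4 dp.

(-8.8203, 4.3783, -6.7548)

step 1: θ'=-4.7548 (R=-0.6667) → pose (-5.8386, 5.6722, -4.7548)
step 2: θ'=-6.0048 (R=1.6000) → pose (-6.9975, 4.2016, -6.0048)
step 3: θ'=-6.7548 (R=2.5000) → pose (-8.8203, 4.3783, -6.7548)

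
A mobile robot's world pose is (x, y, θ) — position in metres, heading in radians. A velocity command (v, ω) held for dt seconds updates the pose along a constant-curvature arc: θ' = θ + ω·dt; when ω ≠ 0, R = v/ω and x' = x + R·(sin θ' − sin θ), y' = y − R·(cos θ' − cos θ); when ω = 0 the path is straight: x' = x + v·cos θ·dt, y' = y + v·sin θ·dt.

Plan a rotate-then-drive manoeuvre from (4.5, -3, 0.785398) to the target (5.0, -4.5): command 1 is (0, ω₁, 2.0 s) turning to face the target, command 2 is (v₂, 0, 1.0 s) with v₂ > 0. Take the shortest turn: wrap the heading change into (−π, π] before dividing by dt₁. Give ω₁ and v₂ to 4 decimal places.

heading to target = atan2(-4.5−-3, 5−4.5) = -1.2490
Δθ = wrap(-1.2490 − 0.7854) = -2.0344; ω₁ = Δθ/dt₁ = -1.0172
distance = √((5−4.5)² + (-4.5−-3)²) = 1.5811; v₂ = distance/dt₂ = 1.5811

ω₁ = -1.0172, v₂ = 1.5811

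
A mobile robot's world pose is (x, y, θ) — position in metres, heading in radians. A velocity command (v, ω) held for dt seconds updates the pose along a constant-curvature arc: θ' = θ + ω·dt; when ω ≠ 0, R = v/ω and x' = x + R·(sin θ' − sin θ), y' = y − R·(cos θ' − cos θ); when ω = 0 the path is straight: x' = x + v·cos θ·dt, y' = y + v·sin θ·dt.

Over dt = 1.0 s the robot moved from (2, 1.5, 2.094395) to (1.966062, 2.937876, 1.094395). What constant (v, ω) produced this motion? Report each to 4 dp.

v = 1.5000, ω = -1.0000

Δθ = 1.094395 − 2.094395 = -1.000000
ω = Δθ/dt = -1.000000/1.0 = -1.0000
R = −Δy/(cos θ' − cos θ) = -1.5000
v = R·ω = -1.5000·-1.0000 = 1.5000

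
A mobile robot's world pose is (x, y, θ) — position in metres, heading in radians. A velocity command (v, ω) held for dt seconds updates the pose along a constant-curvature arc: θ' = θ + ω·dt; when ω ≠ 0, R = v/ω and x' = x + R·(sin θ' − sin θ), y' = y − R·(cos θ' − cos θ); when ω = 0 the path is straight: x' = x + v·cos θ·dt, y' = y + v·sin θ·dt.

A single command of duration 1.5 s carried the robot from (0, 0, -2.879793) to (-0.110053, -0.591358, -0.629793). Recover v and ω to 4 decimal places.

Δθ = -0.629793 − -2.879793 = 2.250000
ω = Δθ/dt = 2.250000/1.5 = 1.5000
R = −Δy/(cos θ' − cos θ) = 0.3333
v = R·ω = 0.3333·1.5000 = 0.5000

v = 0.5000, ω = 1.5000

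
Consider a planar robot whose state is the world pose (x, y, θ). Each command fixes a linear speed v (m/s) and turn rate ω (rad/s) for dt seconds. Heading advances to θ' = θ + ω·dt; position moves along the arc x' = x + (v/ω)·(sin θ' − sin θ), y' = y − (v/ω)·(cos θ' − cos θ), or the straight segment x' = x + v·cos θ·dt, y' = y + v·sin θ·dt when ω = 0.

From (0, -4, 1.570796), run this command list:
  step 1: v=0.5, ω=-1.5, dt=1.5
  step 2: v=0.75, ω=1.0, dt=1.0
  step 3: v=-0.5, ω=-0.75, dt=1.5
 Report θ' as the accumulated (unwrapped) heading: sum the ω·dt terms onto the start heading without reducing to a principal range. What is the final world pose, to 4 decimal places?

(0.5599, -3.6986, -0.8042)

step 1: θ'=-0.6792 (R=-0.3333) → pose (0.5427, -3.7406, -0.6792)
step 2: θ'=0.3208 (R=0.7500) → pose (1.2503, -3.8688, 0.3208)
step 3: θ'=-0.8042 (R=0.6667) → pose (0.5599, -3.6986, -0.8042)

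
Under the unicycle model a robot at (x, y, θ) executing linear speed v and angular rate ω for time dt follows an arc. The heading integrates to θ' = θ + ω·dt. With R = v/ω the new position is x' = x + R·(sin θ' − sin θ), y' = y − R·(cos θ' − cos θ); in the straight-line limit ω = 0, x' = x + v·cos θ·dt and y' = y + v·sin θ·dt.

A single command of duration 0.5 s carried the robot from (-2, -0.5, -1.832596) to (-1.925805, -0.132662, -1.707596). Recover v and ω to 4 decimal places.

Δθ = -1.707596 − -1.832596 = 0.125000
ω = Δθ/dt = 0.125000/0.5 = 0.2500
R = −Δy/(cos θ' − cos θ) = -3.0000
v = R·ω = -3.0000·0.2500 = -0.7500

v = -0.7500, ω = 0.2500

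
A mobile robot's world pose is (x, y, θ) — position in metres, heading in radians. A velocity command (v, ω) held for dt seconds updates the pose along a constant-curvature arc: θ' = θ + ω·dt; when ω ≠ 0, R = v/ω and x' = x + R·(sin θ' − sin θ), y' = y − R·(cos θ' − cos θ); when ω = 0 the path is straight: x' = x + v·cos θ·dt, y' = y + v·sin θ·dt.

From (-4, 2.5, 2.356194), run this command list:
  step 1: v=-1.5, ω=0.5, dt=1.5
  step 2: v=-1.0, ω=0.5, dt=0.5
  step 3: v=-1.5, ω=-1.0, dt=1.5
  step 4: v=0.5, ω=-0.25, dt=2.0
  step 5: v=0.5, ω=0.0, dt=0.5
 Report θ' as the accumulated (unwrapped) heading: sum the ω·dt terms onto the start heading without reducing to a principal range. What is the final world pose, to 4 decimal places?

step 1: θ'=3.1062 (R=-3.0000) → pose (-1.9849, 1.6232, 3.1062)
step 2: θ'=3.3562 (R=-2.0000) → pose (-1.4882, 1.6678, 3.3562)
step 3: θ'=1.8562 (R=1.5000) → pose (0.2706, 0.6245, 1.8562)
step 4: θ'=1.3562 (R=-2.0000) → pose (0.2356, 1.6135, 1.3562)
step 5: θ'=1.3562 (straight) → pose (0.2888, 1.8578, 1.3562)

(0.2888, 1.8578, 1.3562)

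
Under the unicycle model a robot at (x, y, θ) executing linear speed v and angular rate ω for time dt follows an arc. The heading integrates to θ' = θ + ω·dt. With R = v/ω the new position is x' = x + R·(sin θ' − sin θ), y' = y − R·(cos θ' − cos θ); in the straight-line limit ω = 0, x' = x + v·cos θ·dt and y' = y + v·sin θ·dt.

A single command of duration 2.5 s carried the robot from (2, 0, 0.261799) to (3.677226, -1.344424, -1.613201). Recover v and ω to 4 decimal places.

v = 1.0000, ω = -0.7500

Δθ = -1.613201 − 0.261799 = -1.875000
ω = Δθ/dt = -1.875000/2.5 = -0.7500
R = Δx/(sin θ' − sin θ) = -1.3333
v = R·ω = -1.3333·-0.7500 = 1.0000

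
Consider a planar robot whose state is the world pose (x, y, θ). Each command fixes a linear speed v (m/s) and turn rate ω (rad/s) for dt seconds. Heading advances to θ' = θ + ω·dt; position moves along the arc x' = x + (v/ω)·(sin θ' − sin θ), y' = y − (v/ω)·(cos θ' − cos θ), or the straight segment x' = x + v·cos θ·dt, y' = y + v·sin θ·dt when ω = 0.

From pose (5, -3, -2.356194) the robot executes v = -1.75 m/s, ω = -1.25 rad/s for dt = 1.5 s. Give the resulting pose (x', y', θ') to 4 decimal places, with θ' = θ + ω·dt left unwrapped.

θ' = -2.3562 + -1.25·1.5 = -4.2312
R = v/ω = -1.75/-1.25 = 1.4000
x' = 5 + 1.4000·(sin -4.2312 − sin -2.3562) = 7.2310
y' = -3 − 1.4000·(cos -4.2312 − cos -2.3562) = -3.3420

(7.2310, -3.3420, -4.2312)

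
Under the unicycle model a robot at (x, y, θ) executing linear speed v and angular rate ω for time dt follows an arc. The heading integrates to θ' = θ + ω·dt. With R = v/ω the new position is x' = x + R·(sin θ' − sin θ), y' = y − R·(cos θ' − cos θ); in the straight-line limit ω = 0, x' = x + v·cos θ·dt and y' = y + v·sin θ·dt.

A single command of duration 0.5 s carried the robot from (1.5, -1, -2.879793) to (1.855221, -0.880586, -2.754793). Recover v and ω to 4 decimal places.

Δθ = -2.754793 − -2.879793 = 0.125000
ω = Δθ/dt = 0.125000/0.5 = 0.2500
R = Δx/(sin θ' − sin θ) = -3.0000
v = R·ω = -3.0000·0.2500 = -0.7500

v = -0.7500, ω = 0.2500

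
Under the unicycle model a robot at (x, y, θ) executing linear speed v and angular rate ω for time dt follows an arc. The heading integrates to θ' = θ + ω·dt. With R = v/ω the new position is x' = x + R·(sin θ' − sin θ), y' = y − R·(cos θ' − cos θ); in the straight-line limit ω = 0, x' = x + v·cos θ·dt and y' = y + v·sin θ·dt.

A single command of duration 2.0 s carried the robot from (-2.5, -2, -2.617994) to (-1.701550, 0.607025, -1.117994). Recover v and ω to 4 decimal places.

Δθ = -1.117994 − -2.617994 = 1.500000
ω = Δθ/dt = 1.500000/2.0 = 0.7500
R = −Δy/(cos θ' − cos θ) = -2.0000
v = R·ω = -2.0000·0.7500 = -1.5000

v = -1.5000, ω = 0.7500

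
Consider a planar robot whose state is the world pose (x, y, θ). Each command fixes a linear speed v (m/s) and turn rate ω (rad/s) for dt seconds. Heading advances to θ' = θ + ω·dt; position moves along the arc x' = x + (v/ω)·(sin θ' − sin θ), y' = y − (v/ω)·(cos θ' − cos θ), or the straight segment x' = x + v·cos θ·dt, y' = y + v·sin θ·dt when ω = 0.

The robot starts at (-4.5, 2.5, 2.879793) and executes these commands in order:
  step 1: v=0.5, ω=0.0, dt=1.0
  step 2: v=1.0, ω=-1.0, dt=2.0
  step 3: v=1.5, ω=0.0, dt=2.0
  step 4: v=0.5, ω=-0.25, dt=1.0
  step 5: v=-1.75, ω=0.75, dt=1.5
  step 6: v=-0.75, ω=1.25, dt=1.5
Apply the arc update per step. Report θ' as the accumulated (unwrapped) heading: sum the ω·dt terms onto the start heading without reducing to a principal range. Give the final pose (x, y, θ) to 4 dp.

(-3.2679, 4.1534, 3.6298)

step 1: θ'=2.8798 (straight) → pose (-4.9830, 2.6294, 2.8798)
step 2: θ'=0.8798 (R=-1.0000) → pose (-5.4948, 4.2326, 0.8798)
step 3: θ'=0.8798 (straight) → pose (-3.5828, 6.5445, 0.8798)
step 4: θ'=0.6298 (R=-2.0000) → pose (-3.2196, 6.8861, 0.6298)
step 5: θ'=1.7548 (R=-2.3333) → pose (-4.1392, 4.5736, 1.7548)
step 6: θ'=3.6298 (R=-0.6000) → pose (-3.2679, 4.1534, 3.6298)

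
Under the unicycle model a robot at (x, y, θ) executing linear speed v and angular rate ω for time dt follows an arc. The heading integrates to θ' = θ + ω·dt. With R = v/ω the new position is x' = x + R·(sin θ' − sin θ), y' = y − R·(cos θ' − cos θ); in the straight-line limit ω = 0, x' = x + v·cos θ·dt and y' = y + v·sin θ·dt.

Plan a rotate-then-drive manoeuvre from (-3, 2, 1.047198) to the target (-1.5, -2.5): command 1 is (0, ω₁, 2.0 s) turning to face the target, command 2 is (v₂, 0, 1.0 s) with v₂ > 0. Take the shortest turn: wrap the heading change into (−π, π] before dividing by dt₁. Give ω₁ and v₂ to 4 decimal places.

ω₁ = -1.1481, v₂ = 4.7434

heading to target = atan2(-2.5−2, -1.5−-3) = -1.2490
Δθ = wrap(-1.2490 − 1.0472) = -2.2962; ω₁ = Δθ/dt₁ = -1.1481
distance = √((-1.5−-3)² + (-2.5−2)²) = 4.7434; v₂ = distance/dt₂ = 4.7434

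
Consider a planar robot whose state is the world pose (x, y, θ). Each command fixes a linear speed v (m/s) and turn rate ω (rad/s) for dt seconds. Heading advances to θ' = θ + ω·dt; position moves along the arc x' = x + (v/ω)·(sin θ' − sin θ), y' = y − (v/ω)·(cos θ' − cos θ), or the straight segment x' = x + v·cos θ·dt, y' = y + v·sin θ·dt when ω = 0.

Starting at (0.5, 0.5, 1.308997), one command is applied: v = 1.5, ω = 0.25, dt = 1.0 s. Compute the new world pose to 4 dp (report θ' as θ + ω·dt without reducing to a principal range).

(0.7040, 1.9821, 1.5590)

θ' = 1.3090 + 0.25·1.0 = 1.5590
R = v/ω = 1.5/0.25 = 6.0000
x' = 0.5 + 6.0000·(sin 1.5590 − sin 1.3090) = 0.7040
y' = 0.5 − 6.0000·(cos 1.5590 − cos 1.3090) = 1.9821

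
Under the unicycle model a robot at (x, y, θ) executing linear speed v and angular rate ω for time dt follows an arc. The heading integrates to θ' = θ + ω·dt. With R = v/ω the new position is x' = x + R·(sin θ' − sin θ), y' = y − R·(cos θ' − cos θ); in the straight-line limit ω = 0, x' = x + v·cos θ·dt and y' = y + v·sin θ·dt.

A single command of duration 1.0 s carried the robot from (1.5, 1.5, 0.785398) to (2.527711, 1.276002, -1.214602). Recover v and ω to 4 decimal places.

v = 1.2500, ω = -2.0000

Δθ = -1.214602 − 0.785398 = -2.000000
ω = Δθ/dt = -2.000000/1.0 = -2.0000
R = Δx/(sin θ' − sin θ) = -0.6250
v = R·ω = -0.6250·-2.0000 = 1.2500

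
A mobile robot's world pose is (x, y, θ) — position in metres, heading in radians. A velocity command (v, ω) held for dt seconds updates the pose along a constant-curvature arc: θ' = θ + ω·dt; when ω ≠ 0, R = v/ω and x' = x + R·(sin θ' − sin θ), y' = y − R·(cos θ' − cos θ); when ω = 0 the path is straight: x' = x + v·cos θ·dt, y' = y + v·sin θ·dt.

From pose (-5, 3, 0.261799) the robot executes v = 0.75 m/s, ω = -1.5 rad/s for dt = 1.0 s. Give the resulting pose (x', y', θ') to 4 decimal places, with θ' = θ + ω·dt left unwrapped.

(-4.3980, 2.6803, -1.2382)

θ' = 0.2618 + -1.5·1.0 = -1.2382
R = v/ω = 0.75/-1.5 = -0.5000
x' = -5 + -0.5000·(sin -1.2382 − sin 0.2618) = -4.3980
y' = 3 − -0.5000·(cos -1.2382 − cos 0.2618) = 2.6803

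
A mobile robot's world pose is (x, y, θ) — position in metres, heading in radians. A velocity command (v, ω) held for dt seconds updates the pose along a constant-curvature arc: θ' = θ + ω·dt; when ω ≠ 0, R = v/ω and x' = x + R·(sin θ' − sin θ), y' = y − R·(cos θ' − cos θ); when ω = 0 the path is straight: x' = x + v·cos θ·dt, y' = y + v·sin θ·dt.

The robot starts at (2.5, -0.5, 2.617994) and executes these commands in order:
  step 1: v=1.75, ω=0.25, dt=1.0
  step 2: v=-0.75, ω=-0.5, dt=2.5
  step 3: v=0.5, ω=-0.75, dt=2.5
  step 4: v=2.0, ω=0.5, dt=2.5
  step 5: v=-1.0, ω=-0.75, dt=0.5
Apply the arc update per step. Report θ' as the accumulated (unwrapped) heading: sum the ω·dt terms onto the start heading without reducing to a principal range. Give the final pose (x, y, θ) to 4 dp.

step 1: θ'=2.8680 (R=7.0000) → pose (0.8914, 0.1775, 2.8680)
step 2: θ'=1.6180 (R=1.5000) → pose (1.9844, -1.1960, 1.6180)
step 3: θ'=-0.2570 (R=-0.6667) → pose (2.8198, -0.5198, -0.2570)
step 4: θ'=0.9930 (R=4.0000) → pose (7.1872, 1.1641, 0.9930)
step 5: θ'=0.6180 (R=1.3333) → pose (6.8429, 0.8056, 0.6180)

(6.8429, 0.8056, 0.6180)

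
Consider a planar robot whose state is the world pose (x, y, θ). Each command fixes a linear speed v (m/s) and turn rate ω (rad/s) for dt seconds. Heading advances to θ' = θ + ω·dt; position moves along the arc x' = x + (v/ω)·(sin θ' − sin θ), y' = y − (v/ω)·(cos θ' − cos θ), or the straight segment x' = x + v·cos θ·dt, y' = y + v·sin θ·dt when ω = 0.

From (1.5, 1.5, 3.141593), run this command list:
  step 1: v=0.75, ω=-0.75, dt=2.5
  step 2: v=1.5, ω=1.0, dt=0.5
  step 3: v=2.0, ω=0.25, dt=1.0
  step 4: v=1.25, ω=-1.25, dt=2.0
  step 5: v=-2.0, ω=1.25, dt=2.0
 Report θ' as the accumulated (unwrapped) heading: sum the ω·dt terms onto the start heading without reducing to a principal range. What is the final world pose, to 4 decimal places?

step 1: θ'=1.2666 (R=-1.0000) → pose (0.5459, 2.7995, 1.2666)
step 2: θ'=1.7666 (R=1.5000) → pose (0.5861, 3.5407, 1.7666)
step 3: θ'=2.0166 (R=8.0000) → pose (-0.0429, 5.4337, 2.0166)
step 4: θ'=-0.4834 (R=-1.0000) → pose (1.3242, 6.7503, -0.4834)
step 5: θ'=2.0166 (R=-1.6000) → pose (-0.8631, 4.6437, 2.0166)

(-0.8631, 4.6437, 2.0166)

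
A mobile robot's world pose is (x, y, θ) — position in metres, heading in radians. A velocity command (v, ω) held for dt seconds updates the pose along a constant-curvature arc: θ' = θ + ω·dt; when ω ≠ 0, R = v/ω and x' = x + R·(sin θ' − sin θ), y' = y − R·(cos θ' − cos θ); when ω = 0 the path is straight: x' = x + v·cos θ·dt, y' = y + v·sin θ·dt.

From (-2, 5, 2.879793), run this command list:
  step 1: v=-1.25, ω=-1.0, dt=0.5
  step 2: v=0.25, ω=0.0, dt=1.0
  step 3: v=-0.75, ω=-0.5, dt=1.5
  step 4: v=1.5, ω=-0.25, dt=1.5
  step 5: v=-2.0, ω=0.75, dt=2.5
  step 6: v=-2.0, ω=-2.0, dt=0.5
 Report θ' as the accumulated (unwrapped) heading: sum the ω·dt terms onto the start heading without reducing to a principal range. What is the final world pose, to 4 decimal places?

step 1: θ'=2.3798 (R=1.2500) → pose (-1.4607, 4.6971, 2.3798)
step 2: θ'=2.3798 (straight) → pose (-1.6416, 4.8696, 2.3798)
step 3: θ'=1.6298 (R=1.5000) → pose (-1.1796, 3.8727, 1.6298)
step 4: θ'=1.2548 (R=-6.0000) → pose (-0.8929, 6.0911, 1.2548)
step 5: θ'=3.1298 (R=-2.6667) → pose (1.6102, 2.5959, 3.1298)
step 6: θ'=2.1298 (R=1.0000) → pose (2.4462, 2.1263, 2.1298)

(2.4462, 2.1263, 2.1298)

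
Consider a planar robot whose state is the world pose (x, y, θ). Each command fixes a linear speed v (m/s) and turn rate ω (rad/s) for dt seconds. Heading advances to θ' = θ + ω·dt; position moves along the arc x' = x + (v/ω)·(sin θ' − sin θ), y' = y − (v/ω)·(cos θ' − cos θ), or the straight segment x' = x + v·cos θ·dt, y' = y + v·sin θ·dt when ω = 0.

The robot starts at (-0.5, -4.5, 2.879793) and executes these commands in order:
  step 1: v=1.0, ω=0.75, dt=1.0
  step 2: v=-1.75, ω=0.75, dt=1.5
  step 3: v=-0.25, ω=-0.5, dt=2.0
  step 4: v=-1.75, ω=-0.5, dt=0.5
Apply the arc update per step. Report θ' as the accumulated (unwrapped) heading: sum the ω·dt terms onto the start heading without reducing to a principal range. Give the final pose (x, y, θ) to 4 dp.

step 1: θ'=3.6298 (R=1.3333) → pose (-1.4705, -4.6103, 3.6298)
step 2: θ'=4.7548 (R=-2.3333) → pose (-0.2337, -2.4507, 4.7548)
step 3: θ'=3.7548 (R=0.5000) → pose (-0.0219, -2.0206, 3.7548)
step 4: θ'=3.5048 (R=3.5000) → pose (0.7489, -1.6112, 3.5048)

(0.7489, -1.6112, 3.5048)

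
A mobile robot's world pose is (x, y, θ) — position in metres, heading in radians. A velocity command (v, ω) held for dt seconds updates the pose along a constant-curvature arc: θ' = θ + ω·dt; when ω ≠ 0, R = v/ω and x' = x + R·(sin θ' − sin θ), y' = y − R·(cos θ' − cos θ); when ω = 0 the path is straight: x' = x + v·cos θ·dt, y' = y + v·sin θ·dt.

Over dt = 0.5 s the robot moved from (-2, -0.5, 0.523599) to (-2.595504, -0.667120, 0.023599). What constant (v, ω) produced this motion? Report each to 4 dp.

v = -1.2500, ω = -1.0000

Δθ = 0.023599 − 0.523599 = -0.500000
ω = Δθ/dt = -0.500000/0.5 = -1.0000
R = Δx/(sin θ' − sin θ) = 1.2500
v = R·ω = 1.2500·-1.0000 = -1.2500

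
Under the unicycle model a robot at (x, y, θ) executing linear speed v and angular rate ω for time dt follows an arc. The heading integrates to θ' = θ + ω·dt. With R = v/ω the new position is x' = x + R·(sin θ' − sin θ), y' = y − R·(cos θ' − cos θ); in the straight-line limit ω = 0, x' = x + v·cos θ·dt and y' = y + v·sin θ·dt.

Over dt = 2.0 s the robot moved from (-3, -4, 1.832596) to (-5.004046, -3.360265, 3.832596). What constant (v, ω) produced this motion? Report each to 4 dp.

Δθ = 3.832596 − 1.832596 = 2.000000
ω = Δθ/dt = 2.000000/2.0 = 1.0000
R = Δx/(sin θ' − sin θ) = 1.2500
v = R·ω = 1.2500·1.0000 = 1.2500

v = 1.2500, ω = 1.0000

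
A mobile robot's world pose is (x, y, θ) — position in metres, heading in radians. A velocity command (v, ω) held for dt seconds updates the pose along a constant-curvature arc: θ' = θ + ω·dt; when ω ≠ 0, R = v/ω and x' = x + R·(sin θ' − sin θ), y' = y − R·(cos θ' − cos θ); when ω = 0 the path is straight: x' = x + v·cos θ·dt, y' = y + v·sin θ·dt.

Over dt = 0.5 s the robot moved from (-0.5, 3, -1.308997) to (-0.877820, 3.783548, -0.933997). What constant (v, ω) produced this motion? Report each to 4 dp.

Δθ = -0.933997 − -1.308997 = 0.375000
ω = Δθ/dt = 0.375000/0.5 = 0.7500
R = −Δy/(cos θ' − cos θ) = -2.3333
v = R·ω = -2.3333·0.7500 = -1.7500

v = -1.7500, ω = 0.7500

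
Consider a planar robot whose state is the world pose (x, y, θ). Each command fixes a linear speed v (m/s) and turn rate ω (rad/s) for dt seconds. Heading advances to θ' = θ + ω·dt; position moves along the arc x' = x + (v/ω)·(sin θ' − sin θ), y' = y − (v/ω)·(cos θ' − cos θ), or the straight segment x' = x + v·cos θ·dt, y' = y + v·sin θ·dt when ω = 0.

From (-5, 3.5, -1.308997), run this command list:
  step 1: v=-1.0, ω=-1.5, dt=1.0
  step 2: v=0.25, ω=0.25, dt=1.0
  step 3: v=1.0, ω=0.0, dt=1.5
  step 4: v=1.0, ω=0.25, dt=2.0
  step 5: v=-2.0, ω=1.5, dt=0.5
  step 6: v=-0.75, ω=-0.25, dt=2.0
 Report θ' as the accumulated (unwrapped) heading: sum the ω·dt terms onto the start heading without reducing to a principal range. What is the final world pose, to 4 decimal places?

(-7.2891, 4.3580, -1.8090)

step 1: θ'=-2.8090 (R=0.6667) → pose (-4.5737, 4.3027, -2.8090)
step 2: θ'=-2.5590 (R=1.0000) → pose (-4.7974, 4.1925, -2.5590)
step 3: θ'=-2.5590 (straight) → pose (-6.0500, 3.3672, -2.5590)
step 4: θ'=-2.0590 (R=4.0000) → pose (-7.3819, 1.9032, -2.0590)
step 5: θ'=-1.3090 (R=-1.3333) → pose (-7.2716, 2.8737, -1.3090)
step 6: θ'=-1.8090 (R=3.0000) → pose (-7.2891, 4.3580, -1.8090)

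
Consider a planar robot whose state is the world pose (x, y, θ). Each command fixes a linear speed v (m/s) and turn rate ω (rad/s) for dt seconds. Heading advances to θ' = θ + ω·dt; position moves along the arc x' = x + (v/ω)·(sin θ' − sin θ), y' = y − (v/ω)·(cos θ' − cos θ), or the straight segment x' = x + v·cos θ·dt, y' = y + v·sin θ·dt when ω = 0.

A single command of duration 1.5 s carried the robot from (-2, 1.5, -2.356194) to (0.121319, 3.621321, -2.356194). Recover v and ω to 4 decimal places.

Δθ = -2.356194 − -2.356194 = 0.000000
ω = Δθ/dt = 0.000000/1.5 = 0.0000
ω = 0 → v = (Δx·cos θ + Δy·sin θ)/dt = -2.0000

v = -2.0000, ω = 0.0000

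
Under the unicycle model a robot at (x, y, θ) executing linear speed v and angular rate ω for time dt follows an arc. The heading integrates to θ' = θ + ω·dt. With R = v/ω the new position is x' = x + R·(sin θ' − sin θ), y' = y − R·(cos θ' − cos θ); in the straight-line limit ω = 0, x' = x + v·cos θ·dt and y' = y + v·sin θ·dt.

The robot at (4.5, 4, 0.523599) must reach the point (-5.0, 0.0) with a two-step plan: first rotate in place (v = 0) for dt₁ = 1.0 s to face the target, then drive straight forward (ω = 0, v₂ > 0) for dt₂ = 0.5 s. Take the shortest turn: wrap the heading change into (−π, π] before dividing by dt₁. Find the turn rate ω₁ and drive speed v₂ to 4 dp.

ω₁ = 3.0165, v₂ = 20.6155

heading to target = atan2(0−4, -5−4.5) = -2.7431
Δθ = wrap(-2.7431 − 0.5236) = 3.0165; ω₁ = Δθ/dt₁ = 3.0165
distance = √((-5−4.5)² + (0−4)²) = 10.3078; v₂ = distance/dt₂ = 20.6155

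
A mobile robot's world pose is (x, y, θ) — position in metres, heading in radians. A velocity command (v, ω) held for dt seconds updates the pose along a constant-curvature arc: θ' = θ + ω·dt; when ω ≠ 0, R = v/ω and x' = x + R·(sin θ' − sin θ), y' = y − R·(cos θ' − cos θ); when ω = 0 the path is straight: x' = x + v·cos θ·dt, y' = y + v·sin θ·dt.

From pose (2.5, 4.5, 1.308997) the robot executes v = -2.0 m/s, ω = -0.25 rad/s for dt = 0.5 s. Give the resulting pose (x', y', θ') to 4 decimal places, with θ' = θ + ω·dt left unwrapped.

(2.1816, 3.5527, 1.1840)

θ' = 1.3090 + -0.25·0.5 = 1.1840
R = v/ω = -2.0/-0.25 = 8.0000
x' = 2.5 + 8.0000·(sin 1.1840 − sin 1.3090) = 2.1816
y' = 4.5 − 8.0000·(cos 1.1840 − cos 1.3090) = 3.5527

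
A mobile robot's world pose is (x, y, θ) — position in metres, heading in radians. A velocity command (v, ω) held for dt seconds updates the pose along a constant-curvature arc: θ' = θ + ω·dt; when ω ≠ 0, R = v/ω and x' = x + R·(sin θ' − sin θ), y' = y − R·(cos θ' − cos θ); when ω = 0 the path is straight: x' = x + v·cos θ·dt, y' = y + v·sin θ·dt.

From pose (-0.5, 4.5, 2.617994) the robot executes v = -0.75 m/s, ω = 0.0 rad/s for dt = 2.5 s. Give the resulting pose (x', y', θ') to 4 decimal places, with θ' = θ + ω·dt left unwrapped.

(1.1238, 3.5625, 2.6180)

θ' = 2.6180 + 0.0·2.5 = 2.6180
ω = 0 → straight: x' = -0.5 + -0.75·cos(2.6180)·2.5 = 1.1238
y' = 4.5 + -0.75·sin(2.6180)·2.5 = 3.5625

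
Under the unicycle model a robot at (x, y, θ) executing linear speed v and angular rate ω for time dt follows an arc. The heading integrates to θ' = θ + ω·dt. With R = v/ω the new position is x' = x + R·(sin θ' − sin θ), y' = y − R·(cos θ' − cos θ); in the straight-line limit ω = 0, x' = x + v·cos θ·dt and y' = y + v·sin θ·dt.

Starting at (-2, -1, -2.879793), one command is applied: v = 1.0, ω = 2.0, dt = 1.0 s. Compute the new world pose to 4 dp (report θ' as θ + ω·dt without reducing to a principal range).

θ' = -2.8798 + 2.0·1.0 = -0.8798
R = v/ω = 1.0/2.0 = 0.5000
x' = -2 + 0.5000·(sin -0.8798 − sin -2.8798) = -2.2559
y' = -1 − 0.5000·(cos -0.8798 − cos -2.8798) = -1.8016

(-2.2559, -1.8016, -0.8798)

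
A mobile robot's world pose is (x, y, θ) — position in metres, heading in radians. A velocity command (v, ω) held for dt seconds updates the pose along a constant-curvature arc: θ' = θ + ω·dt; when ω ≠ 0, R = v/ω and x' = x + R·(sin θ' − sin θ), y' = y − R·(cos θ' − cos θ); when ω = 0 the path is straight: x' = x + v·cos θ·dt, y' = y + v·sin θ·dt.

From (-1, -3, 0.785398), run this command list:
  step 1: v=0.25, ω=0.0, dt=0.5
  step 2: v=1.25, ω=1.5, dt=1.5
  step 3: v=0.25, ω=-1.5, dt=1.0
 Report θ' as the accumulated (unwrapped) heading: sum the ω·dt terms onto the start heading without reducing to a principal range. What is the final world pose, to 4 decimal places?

(-1.5614, -1.3221, 1.5354)

step 1: θ'=0.7854 (straight) → pose (-0.9116, -2.9116, 0.7854)
step 2: θ'=3.0354 (R=0.8333) → pose (-1.4125, -1.4937, 3.0354)
step 3: θ'=1.5354 (R=-0.1667) → pose (-1.5614, -1.3221, 1.5354)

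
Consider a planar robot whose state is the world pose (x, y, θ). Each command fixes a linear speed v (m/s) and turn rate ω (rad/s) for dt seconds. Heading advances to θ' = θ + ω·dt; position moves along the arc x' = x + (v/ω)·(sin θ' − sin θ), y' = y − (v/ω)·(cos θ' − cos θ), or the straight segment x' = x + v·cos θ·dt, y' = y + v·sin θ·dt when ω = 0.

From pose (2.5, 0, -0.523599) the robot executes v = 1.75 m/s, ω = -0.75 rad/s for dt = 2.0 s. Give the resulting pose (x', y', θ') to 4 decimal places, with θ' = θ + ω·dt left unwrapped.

(3.4315, -3.0415, -2.0236)

θ' = -0.5236 + -0.75·2.0 = -2.0236
R = v/ω = 1.75/-0.75 = -2.3333
x' = 2.5 + -2.3333·(sin -2.0236 − sin -0.5236) = 3.4315
y' = 0 − -2.3333·(cos -2.0236 − cos -0.5236) = -3.0415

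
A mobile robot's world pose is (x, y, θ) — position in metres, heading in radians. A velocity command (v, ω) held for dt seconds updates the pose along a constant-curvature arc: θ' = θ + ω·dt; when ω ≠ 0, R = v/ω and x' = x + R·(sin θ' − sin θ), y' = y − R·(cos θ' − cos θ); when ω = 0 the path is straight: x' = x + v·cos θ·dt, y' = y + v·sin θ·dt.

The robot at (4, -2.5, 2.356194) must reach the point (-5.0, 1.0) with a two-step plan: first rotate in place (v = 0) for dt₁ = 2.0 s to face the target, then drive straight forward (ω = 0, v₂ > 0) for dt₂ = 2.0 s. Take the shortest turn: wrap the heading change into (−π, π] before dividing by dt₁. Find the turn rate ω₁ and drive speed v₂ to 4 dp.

ω₁ = 0.2073, v₂ = 4.8283

heading to target = atan2(1−-2.5, -5−4) = 2.7707
Δθ = wrap(2.7707 − 2.3562) = 0.4145; ω₁ = Δθ/dt₁ = 0.2073
distance = √((-5−4)² + (1−-2.5)²) = 9.6566; v₂ = distance/dt₂ = 4.8283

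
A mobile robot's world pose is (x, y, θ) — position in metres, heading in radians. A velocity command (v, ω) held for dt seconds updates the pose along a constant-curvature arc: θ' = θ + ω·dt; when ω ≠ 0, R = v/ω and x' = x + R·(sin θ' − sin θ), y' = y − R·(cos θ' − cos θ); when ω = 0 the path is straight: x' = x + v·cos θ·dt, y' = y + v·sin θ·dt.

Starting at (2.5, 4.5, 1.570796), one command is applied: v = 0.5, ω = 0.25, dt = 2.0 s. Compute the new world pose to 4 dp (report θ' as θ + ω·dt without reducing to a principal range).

θ' = 1.5708 + 0.25·2.0 = 2.0708
R = v/ω = 0.5/0.25 = 2.0000
x' = 2.5 + 2.0000·(sin 2.0708 − sin 1.5708) = 2.2552
y' = 4.5 − 2.0000·(cos 2.0708 − cos 1.5708) = 5.4589

(2.2552, 5.4589, 2.0708)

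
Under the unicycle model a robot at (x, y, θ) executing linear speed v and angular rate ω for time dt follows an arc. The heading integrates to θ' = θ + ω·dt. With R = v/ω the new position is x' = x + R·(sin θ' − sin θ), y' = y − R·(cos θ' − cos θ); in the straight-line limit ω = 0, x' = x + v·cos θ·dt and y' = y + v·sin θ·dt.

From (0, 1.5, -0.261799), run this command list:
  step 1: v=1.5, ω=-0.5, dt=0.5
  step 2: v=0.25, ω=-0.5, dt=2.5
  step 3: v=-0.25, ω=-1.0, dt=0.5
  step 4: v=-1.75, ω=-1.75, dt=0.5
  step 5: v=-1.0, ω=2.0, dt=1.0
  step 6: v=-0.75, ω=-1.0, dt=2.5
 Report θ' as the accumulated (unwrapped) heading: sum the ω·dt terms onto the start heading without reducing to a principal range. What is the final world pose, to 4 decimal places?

step 1: θ'=-0.5118 (R=-3.0000) → pose (0.6928, 1.2178, -0.5118)
step 2: θ'=-1.7618 (R=-0.5000) → pose (0.9388, 0.6870, -1.7618)
step 3: θ'=-2.2618 (R=0.2500) → pose (0.9916, 0.7988, -2.2618)
step 4: θ'=-3.1368 (R=1.0000) → pose (1.7574, 1.1615, -3.1368)
step 5: θ'=-1.1368 (R=-0.5000) → pose (2.2087, 1.8718, -1.1368)
step 6: θ'=-3.6368 (R=0.7500) → pose (3.2456, 2.8470, -3.6368)

(3.2456, 2.8470, -3.6368)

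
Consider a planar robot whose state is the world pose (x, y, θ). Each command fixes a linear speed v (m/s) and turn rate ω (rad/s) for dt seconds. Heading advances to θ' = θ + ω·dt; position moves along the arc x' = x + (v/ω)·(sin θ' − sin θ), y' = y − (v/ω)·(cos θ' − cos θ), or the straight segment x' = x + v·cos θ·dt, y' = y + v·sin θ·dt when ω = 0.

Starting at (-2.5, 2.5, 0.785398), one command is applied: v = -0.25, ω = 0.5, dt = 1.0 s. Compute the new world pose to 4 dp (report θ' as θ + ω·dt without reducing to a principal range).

θ' = 0.7854 + 0.5·1.0 = 1.2854
R = v/ω = -0.25/0.5 = -0.5000
x' = -2.5 + -0.5000·(sin 1.2854 − sin 0.7854) = -2.6262
y' = 2.5 − -0.5000·(cos 1.2854 − cos 0.7854) = 2.2872

(-2.6262, 2.2872, 1.2854)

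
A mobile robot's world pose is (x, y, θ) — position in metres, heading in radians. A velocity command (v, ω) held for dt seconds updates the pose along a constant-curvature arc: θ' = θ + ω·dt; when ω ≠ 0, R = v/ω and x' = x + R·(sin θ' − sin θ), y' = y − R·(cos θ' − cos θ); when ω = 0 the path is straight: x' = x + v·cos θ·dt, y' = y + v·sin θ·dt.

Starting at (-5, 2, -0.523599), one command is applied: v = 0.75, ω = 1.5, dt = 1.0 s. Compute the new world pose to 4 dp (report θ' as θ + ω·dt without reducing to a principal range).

(-4.3358, 2.1530, 0.9764)

θ' = -0.5236 + 1.5·1.0 = 0.9764
R = v/ω = 0.75/1.5 = 0.5000
x' = -5 + 0.5000·(sin 0.9764 − sin -0.5236) = -4.3358
y' = 2 − 0.5000·(cos 0.9764 − cos -0.5236) = 2.1530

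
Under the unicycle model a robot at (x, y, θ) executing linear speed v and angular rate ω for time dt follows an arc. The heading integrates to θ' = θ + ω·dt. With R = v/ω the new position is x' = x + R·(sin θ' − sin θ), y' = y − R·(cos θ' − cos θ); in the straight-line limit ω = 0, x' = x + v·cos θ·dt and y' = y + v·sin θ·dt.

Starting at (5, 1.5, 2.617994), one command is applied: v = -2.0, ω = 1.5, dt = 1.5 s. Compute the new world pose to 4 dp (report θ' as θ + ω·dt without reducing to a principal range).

(6.9839, 2.8613, 4.8680)

θ' = 2.6180 + 1.5·1.5 = 4.8680
R = v/ω = -2.0/1.5 = -1.3333
x' = 5 + -1.3333·(sin 4.8680 − sin 2.6180) = 6.9839
y' = 1.5 − -1.3333·(cos 4.8680 − cos 2.6180) = 2.8613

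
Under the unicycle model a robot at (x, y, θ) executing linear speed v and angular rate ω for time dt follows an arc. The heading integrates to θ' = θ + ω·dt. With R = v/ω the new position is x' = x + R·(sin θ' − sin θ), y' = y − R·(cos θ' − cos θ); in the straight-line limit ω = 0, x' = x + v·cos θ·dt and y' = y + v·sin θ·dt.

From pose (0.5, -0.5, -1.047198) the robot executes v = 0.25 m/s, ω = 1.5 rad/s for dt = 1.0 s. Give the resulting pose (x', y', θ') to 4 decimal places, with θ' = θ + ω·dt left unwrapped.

(0.7173, -0.5665, 0.4528)

θ' = -1.0472 + 1.5·1.0 = 0.4528
R = v/ω = 0.25/1.5 = 0.1667
x' = 0.5 + 0.1667·(sin 0.4528 − sin -1.0472) = 0.7173
y' = -0.5 − 0.1667·(cos 0.4528 − cos -1.0472) = -0.5665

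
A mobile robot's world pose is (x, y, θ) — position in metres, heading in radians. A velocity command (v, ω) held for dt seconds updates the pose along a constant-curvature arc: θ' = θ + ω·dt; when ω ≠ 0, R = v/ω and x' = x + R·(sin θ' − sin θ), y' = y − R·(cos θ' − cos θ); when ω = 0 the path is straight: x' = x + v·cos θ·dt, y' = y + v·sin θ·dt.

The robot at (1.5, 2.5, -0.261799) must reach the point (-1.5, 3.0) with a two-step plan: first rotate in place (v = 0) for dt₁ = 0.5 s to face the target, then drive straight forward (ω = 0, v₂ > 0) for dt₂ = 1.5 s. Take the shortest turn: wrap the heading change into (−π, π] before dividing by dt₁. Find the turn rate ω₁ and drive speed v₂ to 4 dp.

ω₁ = -6.0899, v₂ = 2.0276

heading to target = atan2(3−2.5, -1.5−1.5) = 2.9764
Δθ = wrap(2.9764 − -0.2618) = -3.0449; ω₁ = Δθ/dt₁ = -6.0899
distance = √((-1.5−1.5)² + (3−2.5)²) = 3.0414; v₂ = distance/dt₂ = 2.0276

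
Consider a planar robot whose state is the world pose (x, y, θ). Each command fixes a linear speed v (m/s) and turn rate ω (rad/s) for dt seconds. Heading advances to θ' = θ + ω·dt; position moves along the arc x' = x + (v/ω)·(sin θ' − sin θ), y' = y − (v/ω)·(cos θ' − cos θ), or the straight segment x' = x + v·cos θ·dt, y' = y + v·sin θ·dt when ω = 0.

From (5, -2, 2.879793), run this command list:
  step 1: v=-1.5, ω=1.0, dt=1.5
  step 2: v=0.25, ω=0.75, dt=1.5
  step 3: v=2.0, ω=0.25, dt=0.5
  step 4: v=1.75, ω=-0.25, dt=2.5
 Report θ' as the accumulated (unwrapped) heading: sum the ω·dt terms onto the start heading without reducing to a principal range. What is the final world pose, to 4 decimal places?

(10.0888, -5.5833, 5.0048)

step 1: θ'=4.3798 (R=-1.5000) → pose (6.8060, -1.0409, 4.3798)
step 2: θ'=5.5048 (R=0.3333) → pose (6.8870, -1.3870, 5.5048)
step 3: θ'=5.6298 (R=8.0000) → pose (7.6411, -2.0429, 5.6298)
step 4: θ'=5.0048 (R=-7.0000) → pose (10.0888, -5.5833, 5.0048)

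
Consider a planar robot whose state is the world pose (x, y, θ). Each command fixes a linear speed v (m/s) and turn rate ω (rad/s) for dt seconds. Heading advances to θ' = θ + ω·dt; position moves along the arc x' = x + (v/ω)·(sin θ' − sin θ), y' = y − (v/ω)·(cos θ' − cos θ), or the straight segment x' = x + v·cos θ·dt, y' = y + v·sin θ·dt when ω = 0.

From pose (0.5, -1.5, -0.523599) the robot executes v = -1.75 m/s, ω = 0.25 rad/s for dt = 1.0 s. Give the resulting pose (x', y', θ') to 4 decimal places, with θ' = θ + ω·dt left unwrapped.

(-1.1086, -0.8225, -0.2736)

θ' = -0.5236 + 0.25·1.0 = -0.2736
R = v/ω = -1.75/0.25 = -7.0000
x' = 0.5 + -7.0000·(sin -0.2736 − sin -0.5236) = -1.1086
y' = -1.5 − -7.0000·(cos -0.2736 − cos -0.5236) = -0.8225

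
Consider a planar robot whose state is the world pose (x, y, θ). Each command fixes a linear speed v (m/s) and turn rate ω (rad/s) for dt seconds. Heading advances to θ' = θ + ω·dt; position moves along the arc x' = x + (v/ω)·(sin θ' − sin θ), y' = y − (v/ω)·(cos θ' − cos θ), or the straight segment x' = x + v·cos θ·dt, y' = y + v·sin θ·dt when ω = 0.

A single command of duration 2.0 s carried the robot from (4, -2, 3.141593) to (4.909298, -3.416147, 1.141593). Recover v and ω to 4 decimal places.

Δθ = 1.141593 − 3.141593 = -2.000000
ω = Δθ/dt = -2.000000/2.0 = -1.0000
R = −Δy/(cos θ' − cos θ) = 1.0000
v = R·ω = 1.0000·-1.0000 = -1.0000

v = -1.0000, ω = -1.0000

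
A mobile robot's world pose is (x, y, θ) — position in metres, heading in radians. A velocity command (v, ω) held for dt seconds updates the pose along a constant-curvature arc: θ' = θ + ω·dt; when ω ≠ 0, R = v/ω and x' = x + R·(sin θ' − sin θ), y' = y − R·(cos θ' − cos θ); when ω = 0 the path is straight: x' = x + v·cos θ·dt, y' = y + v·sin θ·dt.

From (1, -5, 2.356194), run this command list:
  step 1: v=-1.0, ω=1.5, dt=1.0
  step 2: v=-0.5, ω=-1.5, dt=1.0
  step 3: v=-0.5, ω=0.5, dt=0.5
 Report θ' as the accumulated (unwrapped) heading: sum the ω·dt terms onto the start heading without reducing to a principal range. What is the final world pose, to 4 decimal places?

step 1: θ'=3.8562 (R=-0.6667) → pose (1.9083, -5.0322, 3.8562)
step 2: θ'=2.3562 (R=0.3333) → pose (2.3624, -5.0482, 2.3562)
step 3: θ'=2.6062 (R=-1.0000) → pose (2.5593, -5.2012, 2.6062)

(2.5593, -5.2012, 2.6062)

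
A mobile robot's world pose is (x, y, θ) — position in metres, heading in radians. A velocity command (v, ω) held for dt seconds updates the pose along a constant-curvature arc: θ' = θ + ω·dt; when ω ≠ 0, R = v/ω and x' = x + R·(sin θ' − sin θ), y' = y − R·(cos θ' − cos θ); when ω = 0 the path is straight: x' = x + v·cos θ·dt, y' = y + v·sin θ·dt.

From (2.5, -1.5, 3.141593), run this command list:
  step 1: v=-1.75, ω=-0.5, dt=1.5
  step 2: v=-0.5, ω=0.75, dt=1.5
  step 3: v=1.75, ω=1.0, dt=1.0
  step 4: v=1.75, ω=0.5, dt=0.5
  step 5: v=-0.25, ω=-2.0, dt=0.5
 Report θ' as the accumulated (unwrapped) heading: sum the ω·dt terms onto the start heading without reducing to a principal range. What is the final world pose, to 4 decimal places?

step 1: θ'=2.3916 (R=3.5000) → pose (4.8857, -2.4391, 2.3916)
step 2: θ'=3.5166 (R=-0.6667) → pose (5.5843, -2.5716, 3.5166)
step 3: θ'=4.5166 (R=1.7500) → pose (4.5088, -3.8596, 4.5166)
step 4: θ'=4.7666 (R=3.5000) → pose (4.4470, -4.7301, 4.7666)
step 5: θ'=3.7666 (R=0.1250) → pose (4.4987, -4.6220, 3.7666)

(4.4987, -4.6220, 3.7666)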